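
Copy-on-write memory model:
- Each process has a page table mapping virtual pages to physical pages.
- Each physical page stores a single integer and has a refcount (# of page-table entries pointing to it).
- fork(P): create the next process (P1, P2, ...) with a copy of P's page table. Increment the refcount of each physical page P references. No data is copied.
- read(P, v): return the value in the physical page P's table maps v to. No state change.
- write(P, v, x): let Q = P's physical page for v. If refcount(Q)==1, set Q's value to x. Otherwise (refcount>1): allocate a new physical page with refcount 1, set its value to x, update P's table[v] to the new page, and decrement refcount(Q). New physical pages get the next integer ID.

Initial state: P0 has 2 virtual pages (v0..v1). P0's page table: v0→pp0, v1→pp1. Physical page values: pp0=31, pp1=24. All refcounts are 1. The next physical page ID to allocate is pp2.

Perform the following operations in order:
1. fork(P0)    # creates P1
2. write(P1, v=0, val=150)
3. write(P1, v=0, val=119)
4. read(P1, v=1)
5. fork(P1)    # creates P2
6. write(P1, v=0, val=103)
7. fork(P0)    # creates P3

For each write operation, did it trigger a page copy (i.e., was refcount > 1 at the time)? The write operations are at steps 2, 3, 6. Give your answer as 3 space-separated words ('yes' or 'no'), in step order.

Op 1: fork(P0) -> P1. 2 ppages; refcounts: pp0:2 pp1:2
Op 2: write(P1, v0, 150). refcount(pp0)=2>1 -> COPY to pp2. 3 ppages; refcounts: pp0:1 pp1:2 pp2:1
Op 3: write(P1, v0, 119). refcount(pp2)=1 -> write in place. 3 ppages; refcounts: pp0:1 pp1:2 pp2:1
Op 4: read(P1, v1) -> 24. No state change.
Op 5: fork(P1) -> P2. 3 ppages; refcounts: pp0:1 pp1:3 pp2:2
Op 6: write(P1, v0, 103). refcount(pp2)=2>1 -> COPY to pp3. 4 ppages; refcounts: pp0:1 pp1:3 pp2:1 pp3:1
Op 7: fork(P0) -> P3. 4 ppages; refcounts: pp0:2 pp1:4 pp2:1 pp3:1

yes no yes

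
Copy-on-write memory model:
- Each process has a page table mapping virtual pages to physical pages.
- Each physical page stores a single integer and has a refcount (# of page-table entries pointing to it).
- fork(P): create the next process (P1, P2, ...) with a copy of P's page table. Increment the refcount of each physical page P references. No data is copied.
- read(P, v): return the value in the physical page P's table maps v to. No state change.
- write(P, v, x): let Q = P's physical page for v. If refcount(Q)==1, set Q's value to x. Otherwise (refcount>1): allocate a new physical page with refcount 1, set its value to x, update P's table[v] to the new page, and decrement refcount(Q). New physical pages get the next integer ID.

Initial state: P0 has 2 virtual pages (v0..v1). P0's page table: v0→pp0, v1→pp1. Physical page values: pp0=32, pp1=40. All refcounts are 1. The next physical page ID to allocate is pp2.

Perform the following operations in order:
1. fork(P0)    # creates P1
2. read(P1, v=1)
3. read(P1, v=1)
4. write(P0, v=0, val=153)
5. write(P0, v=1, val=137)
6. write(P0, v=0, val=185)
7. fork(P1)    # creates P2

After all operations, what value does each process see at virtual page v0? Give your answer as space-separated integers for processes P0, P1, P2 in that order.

Op 1: fork(P0) -> P1. 2 ppages; refcounts: pp0:2 pp1:2
Op 2: read(P1, v1) -> 40. No state change.
Op 3: read(P1, v1) -> 40. No state change.
Op 4: write(P0, v0, 153). refcount(pp0)=2>1 -> COPY to pp2. 3 ppages; refcounts: pp0:1 pp1:2 pp2:1
Op 5: write(P0, v1, 137). refcount(pp1)=2>1 -> COPY to pp3. 4 ppages; refcounts: pp0:1 pp1:1 pp2:1 pp3:1
Op 6: write(P0, v0, 185). refcount(pp2)=1 -> write in place. 4 ppages; refcounts: pp0:1 pp1:1 pp2:1 pp3:1
Op 7: fork(P1) -> P2. 4 ppages; refcounts: pp0:2 pp1:2 pp2:1 pp3:1
P0: v0 -> pp2 = 185
P1: v0 -> pp0 = 32
P2: v0 -> pp0 = 32

Answer: 185 32 32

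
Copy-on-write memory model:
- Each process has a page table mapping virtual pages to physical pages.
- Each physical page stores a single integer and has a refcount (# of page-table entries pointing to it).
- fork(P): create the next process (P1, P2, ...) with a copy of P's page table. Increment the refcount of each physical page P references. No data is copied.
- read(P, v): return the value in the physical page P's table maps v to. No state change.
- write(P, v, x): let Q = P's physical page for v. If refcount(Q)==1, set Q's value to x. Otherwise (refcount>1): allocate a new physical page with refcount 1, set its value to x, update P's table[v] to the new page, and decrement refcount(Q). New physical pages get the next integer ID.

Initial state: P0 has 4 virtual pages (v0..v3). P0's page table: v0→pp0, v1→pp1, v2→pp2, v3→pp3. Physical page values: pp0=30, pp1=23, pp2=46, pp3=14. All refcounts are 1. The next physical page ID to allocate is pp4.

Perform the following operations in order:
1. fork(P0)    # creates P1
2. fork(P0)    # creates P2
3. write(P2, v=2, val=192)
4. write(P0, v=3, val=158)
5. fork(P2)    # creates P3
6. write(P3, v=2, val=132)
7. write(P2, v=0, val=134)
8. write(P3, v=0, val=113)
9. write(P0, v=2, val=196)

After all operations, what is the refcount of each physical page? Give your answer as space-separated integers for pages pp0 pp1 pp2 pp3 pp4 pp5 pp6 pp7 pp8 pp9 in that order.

Op 1: fork(P0) -> P1. 4 ppages; refcounts: pp0:2 pp1:2 pp2:2 pp3:2
Op 2: fork(P0) -> P2. 4 ppages; refcounts: pp0:3 pp1:3 pp2:3 pp3:3
Op 3: write(P2, v2, 192). refcount(pp2)=3>1 -> COPY to pp4. 5 ppages; refcounts: pp0:3 pp1:3 pp2:2 pp3:3 pp4:1
Op 4: write(P0, v3, 158). refcount(pp3)=3>1 -> COPY to pp5. 6 ppages; refcounts: pp0:3 pp1:3 pp2:2 pp3:2 pp4:1 pp5:1
Op 5: fork(P2) -> P3. 6 ppages; refcounts: pp0:4 pp1:4 pp2:2 pp3:3 pp4:2 pp5:1
Op 6: write(P3, v2, 132). refcount(pp4)=2>1 -> COPY to pp6. 7 ppages; refcounts: pp0:4 pp1:4 pp2:2 pp3:3 pp4:1 pp5:1 pp6:1
Op 7: write(P2, v0, 134). refcount(pp0)=4>1 -> COPY to pp7. 8 ppages; refcounts: pp0:3 pp1:4 pp2:2 pp3:3 pp4:1 pp5:1 pp6:1 pp7:1
Op 8: write(P3, v0, 113). refcount(pp0)=3>1 -> COPY to pp8. 9 ppages; refcounts: pp0:2 pp1:4 pp2:2 pp3:3 pp4:1 pp5:1 pp6:1 pp7:1 pp8:1
Op 9: write(P0, v2, 196). refcount(pp2)=2>1 -> COPY to pp9. 10 ppages; refcounts: pp0:2 pp1:4 pp2:1 pp3:3 pp4:1 pp5:1 pp6:1 pp7:1 pp8:1 pp9:1

Answer: 2 4 1 3 1 1 1 1 1 1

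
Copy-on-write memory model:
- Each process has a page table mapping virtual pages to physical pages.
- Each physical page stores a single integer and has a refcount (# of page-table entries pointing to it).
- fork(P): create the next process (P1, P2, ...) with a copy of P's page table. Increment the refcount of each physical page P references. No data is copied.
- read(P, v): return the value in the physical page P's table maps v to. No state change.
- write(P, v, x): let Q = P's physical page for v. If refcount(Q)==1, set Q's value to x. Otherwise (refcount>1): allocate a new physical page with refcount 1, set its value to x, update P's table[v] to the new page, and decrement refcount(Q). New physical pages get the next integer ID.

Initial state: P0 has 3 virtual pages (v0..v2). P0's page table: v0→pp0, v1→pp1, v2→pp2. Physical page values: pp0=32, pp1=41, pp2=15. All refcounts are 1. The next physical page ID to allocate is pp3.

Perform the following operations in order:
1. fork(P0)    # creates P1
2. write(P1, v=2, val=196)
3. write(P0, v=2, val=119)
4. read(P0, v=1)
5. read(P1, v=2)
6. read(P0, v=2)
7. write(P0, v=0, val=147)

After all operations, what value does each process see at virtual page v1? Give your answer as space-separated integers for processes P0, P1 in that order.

Op 1: fork(P0) -> P1. 3 ppages; refcounts: pp0:2 pp1:2 pp2:2
Op 2: write(P1, v2, 196). refcount(pp2)=2>1 -> COPY to pp3. 4 ppages; refcounts: pp0:2 pp1:2 pp2:1 pp3:1
Op 3: write(P0, v2, 119). refcount(pp2)=1 -> write in place. 4 ppages; refcounts: pp0:2 pp1:2 pp2:1 pp3:1
Op 4: read(P0, v1) -> 41. No state change.
Op 5: read(P1, v2) -> 196. No state change.
Op 6: read(P0, v2) -> 119. No state change.
Op 7: write(P0, v0, 147). refcount(pp0)=2>1 -> COPY to pp4. 5 ppages; refcounts: pp0:1 pp1:2 pp2:1 pp3:1 pp4:1
P0: v1 -> pp1 = 41
P1: v1 -> pp1 = 41

Answer: 41 41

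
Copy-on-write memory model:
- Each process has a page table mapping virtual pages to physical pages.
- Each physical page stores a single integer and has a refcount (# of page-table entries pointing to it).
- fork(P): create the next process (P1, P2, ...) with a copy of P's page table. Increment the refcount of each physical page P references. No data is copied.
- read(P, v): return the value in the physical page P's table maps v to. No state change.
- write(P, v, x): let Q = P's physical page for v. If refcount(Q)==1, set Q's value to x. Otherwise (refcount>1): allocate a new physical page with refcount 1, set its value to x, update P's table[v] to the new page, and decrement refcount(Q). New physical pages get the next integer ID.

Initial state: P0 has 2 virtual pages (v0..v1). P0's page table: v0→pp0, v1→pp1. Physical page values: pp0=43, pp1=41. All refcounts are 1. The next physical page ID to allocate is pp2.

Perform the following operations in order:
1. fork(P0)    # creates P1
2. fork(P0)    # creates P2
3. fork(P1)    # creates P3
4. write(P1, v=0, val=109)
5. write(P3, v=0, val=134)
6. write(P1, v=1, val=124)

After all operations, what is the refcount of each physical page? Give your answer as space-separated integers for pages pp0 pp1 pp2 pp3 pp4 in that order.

Op 1: fork(P0) -> P1. 2 ppages; refcounts: pp0:2 pp1:2
Op 2: fork(P0) -> P2. 2 ppages; refcounts: pp0:3 pp1:3
Op 3: fork(P1) -> P3. 2 ppages; refcounts: pp0:4 pp1:4
Op 4: write(P1, v0, 109). refcount(pp0)=4>1 -> COPY to pp2. 3 ppages; refcounts: pp0:3 pp1:4 pp2:1
Op 5: write(P3, v0, 134). refcount(pp0)=3>1 -> COPY to pp3. 4 ppages; refcounts: pp0:2 pp1:4 pp2:1 pp3:1
Op 6: write(P1, v1, 124). refcount(pp1)=4>1 -> COPY to pp4. 5 ppages; refcounts: pp0:2 pp1:3 pp2:1 pp3:1 pp4:1

Answer: 2 3 1 1 1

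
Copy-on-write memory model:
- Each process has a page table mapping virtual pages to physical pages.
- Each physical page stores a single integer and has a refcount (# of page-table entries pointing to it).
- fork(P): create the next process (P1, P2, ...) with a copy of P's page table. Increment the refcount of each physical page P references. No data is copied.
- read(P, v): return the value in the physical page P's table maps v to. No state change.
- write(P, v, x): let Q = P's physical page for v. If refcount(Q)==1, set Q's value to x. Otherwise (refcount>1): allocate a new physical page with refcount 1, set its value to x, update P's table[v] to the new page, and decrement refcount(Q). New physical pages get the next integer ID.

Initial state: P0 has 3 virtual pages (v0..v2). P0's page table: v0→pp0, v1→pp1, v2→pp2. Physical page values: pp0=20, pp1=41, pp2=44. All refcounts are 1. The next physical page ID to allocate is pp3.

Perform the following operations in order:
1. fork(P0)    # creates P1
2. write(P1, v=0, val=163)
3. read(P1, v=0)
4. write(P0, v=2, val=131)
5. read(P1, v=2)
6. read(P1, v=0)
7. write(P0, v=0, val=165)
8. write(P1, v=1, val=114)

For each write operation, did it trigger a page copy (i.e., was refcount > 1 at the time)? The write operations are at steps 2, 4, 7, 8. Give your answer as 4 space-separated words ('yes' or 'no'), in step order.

Op 1: fork(P0) -> P1. 3 ppages; refcounts: pp0:2 pp1:2 pp2:2
Op 2: write(P1, v0, 163). refcount(pp0)=2>1 -> COPY to pp3. 4 ppages; refcounts: pp0:1 pp1:2 pp2:2 pp3:1
Op 3: read(P1, v0) -> 163. No state change.
Op 4: write(P0, v2, 131). refcount(pp2)=2>1 -> COPY to pp4. 5 ppages; refcounts: pp0:1 pp1:2 pp2:1 pp3:1 pp4:1
Op 5: read(P1, v2) -> 44. No state change.
Op 6: read(P1, v0) -> 163. No state change.
Op 7: write(P0, v0, 165). refcount(pp0)=1 -> write in place. 5 ppages; refcounts: pp0:1 pp1:2 pp2:1 pp3:1 pp4:1
Op 8: write(P1, v1, 114). refcount(pp1)=2>1 -> COPY to pp5. 6 ppages; refcounts: pp0:1 pp1:1 pp2:1 pp3:1 pp4:1 pp5:1

yes yes no yes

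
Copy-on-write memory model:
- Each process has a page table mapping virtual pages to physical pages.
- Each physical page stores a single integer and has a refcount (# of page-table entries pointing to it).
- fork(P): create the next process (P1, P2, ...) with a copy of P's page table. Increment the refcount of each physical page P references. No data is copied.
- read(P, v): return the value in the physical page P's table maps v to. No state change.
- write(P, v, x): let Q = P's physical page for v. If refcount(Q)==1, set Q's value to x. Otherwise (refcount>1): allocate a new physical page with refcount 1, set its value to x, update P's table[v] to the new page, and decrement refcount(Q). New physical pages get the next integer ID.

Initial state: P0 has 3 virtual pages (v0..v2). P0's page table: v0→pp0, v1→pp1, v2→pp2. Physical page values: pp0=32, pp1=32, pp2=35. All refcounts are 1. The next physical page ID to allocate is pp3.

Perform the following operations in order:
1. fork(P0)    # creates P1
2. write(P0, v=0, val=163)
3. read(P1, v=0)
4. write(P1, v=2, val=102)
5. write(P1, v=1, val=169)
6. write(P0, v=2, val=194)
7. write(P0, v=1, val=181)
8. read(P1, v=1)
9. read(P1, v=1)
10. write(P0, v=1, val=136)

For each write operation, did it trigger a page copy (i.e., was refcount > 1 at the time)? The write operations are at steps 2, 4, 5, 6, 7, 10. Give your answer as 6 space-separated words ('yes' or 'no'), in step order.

Op 1: fork(P0) -> P1. 3 ppages; refcounts: pp0:2 pp1:2 pp2:2
Op 2: write(P0, v0, 163). refcount(pp0)=2>1 -> COPY to pp3. 4 ppages; refcounts: pp0:1 pp1:2 pp2:2 pp3:1
Op 3: read(P1, v0) -> 32. No state change.
Op 4: write(P1, v2, 102). refcount(pp2)=2>1 -> COPY to pp4. 5 ppages; refcounts: pp0:1 pp1:2 pp2:1 pp3:1 pp4:1
Op 5: write(P1, v1, 169). refcount(pp1)=2>1 -> COPY to pp5. 6 ppages; refcounts: pp0:1 pp1:1 pp2:1 pp3:1 pp4:1 pp5:1
Op 6: write(P0, v2, 194). refcount(pp2)=1 -> write in place. 6 ppages; refcounts: pp0:1 pp1:1 pp2:1 pp3:1 pp4:1 pp5:1
Op 7: write(P0, v1, 181). refcount(pp1)=1 -> write in place. 6 ppages; refcounts: pp0:1 pp1:1 pp2:1 pp3:1 pp4:1 pp5:1
Op 8: read(P1, v1) -> 169. No state change.
Op 9: read(P1, v1) -> 169. No state change.
Op 10: write(P0, v1, 136). refcount(pp1)=1 -> write in place. 6 ppages; refcounts: pp0:1 pp1:1 pp2:1 pp3:1 pp4:1 pp5:1

yes yes yes no no no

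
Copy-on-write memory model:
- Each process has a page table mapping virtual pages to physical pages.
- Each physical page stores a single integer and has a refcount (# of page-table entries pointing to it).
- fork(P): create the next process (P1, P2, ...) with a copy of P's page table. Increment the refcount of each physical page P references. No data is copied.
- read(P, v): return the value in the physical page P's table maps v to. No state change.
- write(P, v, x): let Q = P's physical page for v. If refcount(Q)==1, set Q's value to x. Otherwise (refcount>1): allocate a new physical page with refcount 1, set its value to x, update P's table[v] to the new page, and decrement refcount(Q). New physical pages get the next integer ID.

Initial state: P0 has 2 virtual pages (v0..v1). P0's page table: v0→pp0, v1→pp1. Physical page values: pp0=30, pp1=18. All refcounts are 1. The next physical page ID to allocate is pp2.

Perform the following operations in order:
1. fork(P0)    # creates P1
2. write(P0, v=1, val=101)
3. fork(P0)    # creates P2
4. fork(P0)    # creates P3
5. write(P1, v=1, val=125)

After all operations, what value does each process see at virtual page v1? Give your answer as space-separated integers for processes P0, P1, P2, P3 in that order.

Answer: 101 125 101 101

Derivation:
Op 1: fork(P0) -> P1. 2 ppages; refcounts: pp0:2 pp1:2
Op 2: write(P0, v1, 101). refcount(pp1)=2>1 -> COPY to pp2. 3 ppages; refcounts: pp0:2 pp1:1 pp2:1
Op 3: fork(P0) -> P2. 3 ppages; refcounts: pp0:3 pp1:1 pp2:2
Op 4: fork(P0) -> P3. 3 ppages; refcounts: pp0:4 pp1:1 pp2:3
Op 5: write(P1, v1, 125). refcount(pp1)=1 -> write in place. 3 ppages; refcounts: pp0:4 pp1:1 pp2:3
P0: v1 -> pp2 = 101
P1: v1 -> pp1 = 125
P2: v1 -> pp2 = 101
P3: v1 -> pp2 = 101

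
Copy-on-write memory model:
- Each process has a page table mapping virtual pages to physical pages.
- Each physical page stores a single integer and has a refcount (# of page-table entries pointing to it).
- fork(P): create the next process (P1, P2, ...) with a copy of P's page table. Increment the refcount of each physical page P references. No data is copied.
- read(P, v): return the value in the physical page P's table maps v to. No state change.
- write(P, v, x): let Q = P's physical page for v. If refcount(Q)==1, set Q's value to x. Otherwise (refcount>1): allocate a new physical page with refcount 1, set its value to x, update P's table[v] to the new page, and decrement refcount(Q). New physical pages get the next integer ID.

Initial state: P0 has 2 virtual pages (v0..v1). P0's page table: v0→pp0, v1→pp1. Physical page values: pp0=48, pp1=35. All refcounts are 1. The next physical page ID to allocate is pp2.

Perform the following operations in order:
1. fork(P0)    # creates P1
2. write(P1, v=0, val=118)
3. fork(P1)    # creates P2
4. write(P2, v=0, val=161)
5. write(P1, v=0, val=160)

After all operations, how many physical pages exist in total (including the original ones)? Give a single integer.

Answer: 4

Derivation:
Op 1: fork(P0) -> P1. 2 ppages; refcounts: pp0:2 pp1:2
Op 2: write(P1, v0, 118). refcount(pp0)=2>1 -> COPY to pp2. 3 ppages; refcounts: pp0:1 pp1:2 pp2:1
Op 3: fork(P1) -> P2. 3 ppages; refcounts: pp0:1 pp1:3 pp2:2
Op 4: write(P2, v0, 161). refcount(pp2)=2>1 -> COPY to pp3. 4 ppages; refcounts: pp0:1 pp1:3 pp2:1 pp3:1
Op 5: write(P1, v0, 160). refcount(pp2)=1 -> write in place. 4 ppages; refcounts: pp0:1 pp1:3 pp2:1 pp3:1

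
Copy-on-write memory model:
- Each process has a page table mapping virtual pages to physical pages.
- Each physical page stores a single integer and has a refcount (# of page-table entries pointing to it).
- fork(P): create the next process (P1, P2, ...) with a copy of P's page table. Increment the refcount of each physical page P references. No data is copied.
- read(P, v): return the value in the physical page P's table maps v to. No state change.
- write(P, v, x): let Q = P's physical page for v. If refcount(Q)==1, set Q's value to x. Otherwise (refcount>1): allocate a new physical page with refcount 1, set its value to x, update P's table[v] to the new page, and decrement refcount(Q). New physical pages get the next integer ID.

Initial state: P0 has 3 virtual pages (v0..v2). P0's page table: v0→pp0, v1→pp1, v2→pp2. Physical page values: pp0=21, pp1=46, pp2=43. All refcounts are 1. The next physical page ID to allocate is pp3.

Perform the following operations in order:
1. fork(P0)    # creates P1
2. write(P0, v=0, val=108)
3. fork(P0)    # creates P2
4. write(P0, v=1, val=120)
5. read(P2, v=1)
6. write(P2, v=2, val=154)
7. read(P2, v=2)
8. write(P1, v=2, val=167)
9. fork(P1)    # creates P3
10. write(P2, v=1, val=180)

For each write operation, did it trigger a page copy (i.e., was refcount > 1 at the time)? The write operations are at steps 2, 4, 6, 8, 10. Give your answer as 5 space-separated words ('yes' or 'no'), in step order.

Op 1: fork(P0) -> P1. 3 ppages; refcounts: pp0:2 pp1:2 pp2:2
Op 2: write(P0, v0, 108). refcount(pp0)=2>1 -> COPY to pp3. 4 ppages; refcounts: pp0:1 pp1:2 pp2:2 pp3:1
Op 3: fork(P0) -> P2. 4 ppages; refcounts: pp0:1 pp1:3 pp2:3 pp3:2
Op 4: write(P0, v1, 120). refcount(pp1)=3>1 -> COPY to pp4. 5 ppages; refcounts: pp0:1 pp1:2 pp2:3 pp3:2 pp4:1
Op 5: read(P2, v1) -> 46. No state change.
Op 6: write(P2, v2, 154). refcount(pp2)=3>1 -> COPY to pp5. 6 ppages; refcounts: pp0:1 pp1:2 pp2:2 pp3:2 pp4:1 pp5:1
Op 7: read(P2, v2) -> 154. No state change.
Op 8: write(P1, v2, 167). refcount(pp2)=2>1 -> COPY to pp6. 7 ppages; refcounts: pp0:1 pp1:2 pp2:1 pp3:2 pp4:1 pp5:1 pp6:1
Op 9: fork(P1) -> P3. 7 ppages; refcounts: pp0:2 pp1:3 pp2:1 pp3:2 pp4:1 pp5:1 pp6:2
Op 10: write(P2, v1, 180). refcount(pp1)=3>1 -> COPY to pp7. 8 ppages; refcounts: pp0:2 pp1:2 pp2:1 pp3:2 pp4:1 pp5:1 pp6:2 pp7:1

yes yes yes yes yes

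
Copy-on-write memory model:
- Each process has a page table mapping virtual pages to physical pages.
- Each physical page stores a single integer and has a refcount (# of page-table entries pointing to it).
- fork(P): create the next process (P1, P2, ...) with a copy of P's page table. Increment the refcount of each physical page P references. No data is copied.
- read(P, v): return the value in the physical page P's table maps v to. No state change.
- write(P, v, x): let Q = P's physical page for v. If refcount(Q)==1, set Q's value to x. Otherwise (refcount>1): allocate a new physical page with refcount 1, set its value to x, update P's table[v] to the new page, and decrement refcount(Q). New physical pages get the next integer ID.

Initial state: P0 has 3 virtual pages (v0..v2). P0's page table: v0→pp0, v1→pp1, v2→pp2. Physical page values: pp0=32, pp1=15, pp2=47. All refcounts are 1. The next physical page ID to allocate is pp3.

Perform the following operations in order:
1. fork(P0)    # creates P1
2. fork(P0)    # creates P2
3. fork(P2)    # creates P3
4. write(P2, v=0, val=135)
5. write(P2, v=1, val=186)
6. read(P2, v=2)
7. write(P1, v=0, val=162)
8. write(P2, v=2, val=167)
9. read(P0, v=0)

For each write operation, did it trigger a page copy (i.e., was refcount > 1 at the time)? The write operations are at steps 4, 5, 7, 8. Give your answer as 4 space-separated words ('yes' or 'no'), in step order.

Op 1: fork(P0) -> P1. 3 ppages; refcounts: pp0:2 pp1:2 pp2:2
Op 2: fork(P0) -> P2. 3 ppages; refcounts: pp0:3 pp1:3 pp2:3
Op 3: fork(P2) -> P3. 3 ppages; refcounts: pp0:4 pp1:4 pp2:4
Op 4: write(P2, v0, 135). refcount(pp0)=4>1 -> COPY to pp3. 4 ppages; refcounts: pp0:3 pp1:4 pp2:4 pp3:1
Op 5: write(P2, v1, 186). refcount(pp1)=4>1 -> COPY to pp4. 5 ppages; refcounts: pp0:3 pp1:3 pp2:4 pp3:1 pp4:1
Op 6: read(P2, v2) -> 47. No state change.
Op 7: write(P1, v0, 162). refcount(pp0)=3>1 -> COPY to pp5. 6 ppages; refcounts: pp0:2 pp1:3 pp2:4 pp3:1 pp4:1 pp5:1
Op 8: write(P2, v2, 167). refcount(pp2)=4>1 -> COPY to pp6. 7 ppages; refcounts: pp0:2 pp1:3 pp2:3 pp3:1 pp4:1 pp5:1 pp6:1
Op 9: read(P0, v0) -> 32. No state change.

yes yes yes yes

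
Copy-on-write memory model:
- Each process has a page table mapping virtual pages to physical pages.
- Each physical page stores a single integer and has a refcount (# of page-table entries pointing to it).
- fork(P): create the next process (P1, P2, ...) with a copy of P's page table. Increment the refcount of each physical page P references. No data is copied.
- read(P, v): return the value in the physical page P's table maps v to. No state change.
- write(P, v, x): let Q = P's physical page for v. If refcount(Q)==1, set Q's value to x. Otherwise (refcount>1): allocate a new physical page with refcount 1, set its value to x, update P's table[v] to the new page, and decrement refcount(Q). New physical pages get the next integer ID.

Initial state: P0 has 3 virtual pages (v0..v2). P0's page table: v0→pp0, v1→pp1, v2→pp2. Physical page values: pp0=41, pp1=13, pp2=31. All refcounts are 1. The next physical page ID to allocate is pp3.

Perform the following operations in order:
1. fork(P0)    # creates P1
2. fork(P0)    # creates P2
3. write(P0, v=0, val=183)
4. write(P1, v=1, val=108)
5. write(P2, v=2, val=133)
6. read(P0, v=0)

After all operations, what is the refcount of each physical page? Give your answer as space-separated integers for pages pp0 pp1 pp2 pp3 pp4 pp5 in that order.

Op 1: fork(P0) -> P1. 3 ppages; refcounts: pp0:2 pp1:2 pp2:2
Op 2: fork(P0) -> P2. 3 ppages; refcounts: pp0:3 pp1:3 pp2:3
Op 3: write(P0, v0, 183). refcount(pp0)=3>1 -> COPY to pp3. 4 ppages; refcounts: pp0:2 pp1:3 pp2:3 pp3:1
Op 4: write(P1, v1, 108). refcount(pp1)=3>1 -> COPY to pp4. 5 ppages; refcounts: pp0:2 pp1:2 pp2:3 pp3:1 pp4:1
Op 5: write(P2, v2, 133). refcount(pp2)=3>1 -> COPY to pp5. 6 ppages; refcounts: pp0:2 pp1:2 pp2:2 pp3:1 pp4:1 pp5:1
Op 6: read(P0, v0) -> 183. No state change.

Answer: 2 2 2 1 1 1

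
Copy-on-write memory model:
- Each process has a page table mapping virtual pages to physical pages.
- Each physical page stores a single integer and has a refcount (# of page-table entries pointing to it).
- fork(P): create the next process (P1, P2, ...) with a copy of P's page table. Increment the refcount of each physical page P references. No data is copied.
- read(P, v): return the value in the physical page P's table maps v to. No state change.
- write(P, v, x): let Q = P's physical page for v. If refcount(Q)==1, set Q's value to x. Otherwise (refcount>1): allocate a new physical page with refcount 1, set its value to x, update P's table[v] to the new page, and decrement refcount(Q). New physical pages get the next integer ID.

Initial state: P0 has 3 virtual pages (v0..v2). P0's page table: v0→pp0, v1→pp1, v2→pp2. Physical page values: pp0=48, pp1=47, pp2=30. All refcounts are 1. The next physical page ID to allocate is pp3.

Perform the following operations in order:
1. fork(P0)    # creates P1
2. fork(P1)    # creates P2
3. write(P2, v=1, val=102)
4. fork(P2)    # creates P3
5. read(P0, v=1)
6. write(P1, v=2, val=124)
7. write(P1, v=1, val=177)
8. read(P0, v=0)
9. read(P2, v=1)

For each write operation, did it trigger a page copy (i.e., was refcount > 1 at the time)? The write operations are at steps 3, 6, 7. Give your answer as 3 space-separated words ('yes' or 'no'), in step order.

Op 1: fork(P0) -> P1. 3 ppages; refcounts: pp0:2 pp1:2 pp2:2
Op 2: fork(P1) -> P2. 3 ppages; refcounts: pp0:3 pp1:3 pp2:3
Op 3: write(P2, v1, 102). refcount(pp1)=3>1 -> COPY to pp3. 4 ppages; refcounts: pp0:3 pp1:2 pp2:3 pp3:1
Op 4: fork(P2) -> P3. 4 ppages; refcounts: pp0:4 pp1:2 pp2:4 pp3:2
Op 5: read(P0, v1) -> 47. No state change.
Op 6: write(P1, v2, 124). refcount(pp2)=4>1 -> COPY to pp4. 5 ppages; refcounts: pp0:4 pp1:2 pp2:3 pp3:2 pp4:1
Op 7: write(P1, v1, 177). refcount(pp1)=2>1 -> COPY to pp5. 6 ppages; refcounts: pp0:4 pp1:1 pp2:3 pp3:2 pp4:1 pp5:1
Op 8: read(P0, v0) -> 48. No state change.
Op 9: read(P2, v1) -> 102. No state change.

yes yes yes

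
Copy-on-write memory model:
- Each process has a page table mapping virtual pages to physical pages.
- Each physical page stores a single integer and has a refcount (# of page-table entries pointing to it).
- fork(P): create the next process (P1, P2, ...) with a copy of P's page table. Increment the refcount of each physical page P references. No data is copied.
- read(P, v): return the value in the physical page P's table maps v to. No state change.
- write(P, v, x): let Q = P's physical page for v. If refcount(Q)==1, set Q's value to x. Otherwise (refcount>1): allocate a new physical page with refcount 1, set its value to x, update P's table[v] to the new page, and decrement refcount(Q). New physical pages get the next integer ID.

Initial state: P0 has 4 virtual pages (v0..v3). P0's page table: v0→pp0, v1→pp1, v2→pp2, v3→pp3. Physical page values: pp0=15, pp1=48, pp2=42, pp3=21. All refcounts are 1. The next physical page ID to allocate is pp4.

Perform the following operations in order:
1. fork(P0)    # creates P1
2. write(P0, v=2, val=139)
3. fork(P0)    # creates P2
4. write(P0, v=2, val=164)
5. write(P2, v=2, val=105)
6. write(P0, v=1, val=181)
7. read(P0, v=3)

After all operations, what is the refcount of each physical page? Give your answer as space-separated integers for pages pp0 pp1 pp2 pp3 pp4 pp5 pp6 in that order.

Op 1: fork(P0) -> P1. 4 ppages; refcounts: pp0:2 pp1:2 pp2:2 pp3:2
Op 2: write(P0, v2, 139). refcount(pp2)=2>1 -> COPY to pp4. 5 ppages; refcounts: pp0:2 pp1:2 pp2:1 pp3:2 pp4:1
Op 3: fork(P0) -> P2. 5 ppages; refcounts: pp0:3 pp1:3 pp2:1 pp3:3 pp4:2
Op 4: write(P0, v2, 164). refcount(pp4)=2>1 -> COPY to pp5. 6 ppages; refcounts: pp0:3 pp1:3 pp2:1 pp3:3 pp4:1 pp5:1
Op 5: write(P2, v2, 105). refcount(pp4)=1 -> write in place. 6 ppages; refcounts: pp0:3 pp1:3 pp2:1 pp3:3 pp4:1 pp5:1
Op 6: write(P0, v1, 181). refcount(pp1)=3>1 -> COPY to pp6. 7 ppages; refcounts: pp0:3 pp1:2 pp2:1 pp3:3 pp4:1 pp5:1 pp6:1
Op 7: read(P0, v3) -> 21. No state change.

Answer: 3 2 1 3 1 1 1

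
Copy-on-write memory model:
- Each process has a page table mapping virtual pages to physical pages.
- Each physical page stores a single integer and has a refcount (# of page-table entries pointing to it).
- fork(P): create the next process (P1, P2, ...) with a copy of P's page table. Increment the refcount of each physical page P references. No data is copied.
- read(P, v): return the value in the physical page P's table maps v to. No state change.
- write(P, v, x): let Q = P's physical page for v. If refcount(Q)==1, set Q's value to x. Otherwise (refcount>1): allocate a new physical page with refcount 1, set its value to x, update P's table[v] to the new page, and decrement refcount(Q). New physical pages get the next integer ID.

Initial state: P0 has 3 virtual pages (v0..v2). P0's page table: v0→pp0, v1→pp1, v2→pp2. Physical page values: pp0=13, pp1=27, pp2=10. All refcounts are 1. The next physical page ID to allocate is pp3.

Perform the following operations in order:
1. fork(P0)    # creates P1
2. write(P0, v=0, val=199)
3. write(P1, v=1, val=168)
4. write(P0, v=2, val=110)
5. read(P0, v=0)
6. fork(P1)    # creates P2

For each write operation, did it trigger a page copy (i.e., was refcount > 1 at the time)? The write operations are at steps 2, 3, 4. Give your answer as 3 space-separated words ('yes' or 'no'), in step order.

Op 1: fork(P0) -> P1. 3 ppages; refcounts: pp0:2 pp1:2 pp2:2
Op 2: write(P0, v0, 199). refcount(pp0)=2>1 -> COPY to pp3. 4 ppages; refcounts: pp0:1 pp1:2 pp2:2 pp3:1
Op 3: write(P1, v1, 168). refcount(pp1)=2>1 -> COPY to pp4. 5 ppages; refcounts: pp0:1 pp1:1 pp2:2 pp3:1 pp4:1
Op 4: write(P0, v2, 110). refcount(pp2)=2>1 -> COPY to pp5. 6 ppages; refcounts: pp0:1 pp1:1 pp2:1 pp3:1 pp4:1 pp5:1
Op 5: read(P0, v0) -> 199. No state change.
Op 6: fork(P1) -> P2. 6 ppages; refcounts: pp0:2 pp1:1 pp2:2 pp3:1 pp4:2 pp5:1

yes yes yes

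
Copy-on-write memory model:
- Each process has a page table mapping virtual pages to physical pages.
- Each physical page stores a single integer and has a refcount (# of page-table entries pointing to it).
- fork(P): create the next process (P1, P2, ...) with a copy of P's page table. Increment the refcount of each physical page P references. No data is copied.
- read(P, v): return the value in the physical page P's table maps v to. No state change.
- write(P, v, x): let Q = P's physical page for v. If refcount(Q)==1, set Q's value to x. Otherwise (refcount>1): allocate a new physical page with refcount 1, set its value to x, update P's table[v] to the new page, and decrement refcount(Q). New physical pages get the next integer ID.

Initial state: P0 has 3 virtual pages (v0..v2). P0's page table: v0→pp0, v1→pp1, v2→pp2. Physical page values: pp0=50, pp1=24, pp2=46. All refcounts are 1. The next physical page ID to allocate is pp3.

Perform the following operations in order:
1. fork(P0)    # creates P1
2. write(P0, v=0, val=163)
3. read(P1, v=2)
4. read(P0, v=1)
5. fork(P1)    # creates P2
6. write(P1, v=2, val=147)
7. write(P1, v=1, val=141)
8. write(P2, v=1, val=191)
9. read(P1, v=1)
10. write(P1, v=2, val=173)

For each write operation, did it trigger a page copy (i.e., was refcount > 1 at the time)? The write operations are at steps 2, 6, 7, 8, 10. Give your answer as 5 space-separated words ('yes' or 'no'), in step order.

Op 1: fork(P0) -> P1. 3 ppages; refcounts: pp0:2 pp1:2 pp2:2
Op 2: write(P0, v0, 163). refcount(pp0)=2>1 -> COPY to pp3. 4 ppages; refcounts: pp0:1 pp1:2 pp2:2 pp3:1
Op 3: read(P1, v2) -> 46. No state change.
Op 4: read(P0, v1) -> 24. No state change.
Op 5: fork(P1) -> P2. 4 ppages; refcounts: pp0:2 pp1:3 pp2:3 pp3:1
Op 6: write(P1, v2, 147). refcount(pp2)=3>1 -> COPY to pp4. 5 ppages; refcounts: pp0:2 pp1:3 pp2:2 pp3:1 pp4:1
Op 7: write(P1, v1, 141). refcount(pp1)=3>1 -> COPY to pp5. 6 ppages; refcounts: pp0:2 pp1:2 pp2:2 pp3:1 pp4:1 pp5:1
Op 8: write(P2, v1, 191). refcount(pp1)=2>1 -> COPY to pp6. 7 ppages; refcounts: pp0:2 pp1:1 pp2:2 pp3:1 pp4:1 pp5:1 pp6:1
Op 9: read(P1, v1) -> 141. No state change.
Op 10: write(P1, v2, 173). refcount(pp4)=1 -> write in place. 7 ppages; refcounts: pp0:2 pp1:1 pp2:2 pp3:1 pp4:1 pp5:1 pp6:1

yes yes yes yes no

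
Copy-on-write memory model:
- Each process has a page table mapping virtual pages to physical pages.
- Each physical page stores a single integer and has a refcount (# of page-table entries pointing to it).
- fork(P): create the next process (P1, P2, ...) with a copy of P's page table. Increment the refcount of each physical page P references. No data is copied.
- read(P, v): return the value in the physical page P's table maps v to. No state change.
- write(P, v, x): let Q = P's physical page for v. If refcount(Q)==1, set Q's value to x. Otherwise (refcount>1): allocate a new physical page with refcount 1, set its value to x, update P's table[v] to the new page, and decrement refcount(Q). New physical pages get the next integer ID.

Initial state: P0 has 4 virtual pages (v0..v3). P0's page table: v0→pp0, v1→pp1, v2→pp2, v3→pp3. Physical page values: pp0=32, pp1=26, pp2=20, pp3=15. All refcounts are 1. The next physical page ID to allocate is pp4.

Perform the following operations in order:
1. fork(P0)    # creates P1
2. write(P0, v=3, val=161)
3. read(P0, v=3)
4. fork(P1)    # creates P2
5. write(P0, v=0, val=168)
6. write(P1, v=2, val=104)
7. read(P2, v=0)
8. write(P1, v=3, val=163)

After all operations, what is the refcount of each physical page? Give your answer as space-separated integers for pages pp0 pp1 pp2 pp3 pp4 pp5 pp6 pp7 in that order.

Op 1: fork(P0) -> P1. 4 ppages; refcounts: pp0:2 pp1:2 pp2:2 pp3:2
Op 2: write(P0, v3, 161). refcount(pp3)=2>1 -> COPY to pp4. 5 ppages; refcounts: pp0:2 pp1:2 pp2:2 pp3:1 pp4:1
Op 3: read(P0, v3) -> 161. No state change.
Op 4: fork(P1) -> P2. 5 ppages; refcounts: pp0:3 pp1:3 pp2:3 pp3:2 pp4:1
Op 5: write(P0, v0, 168). refcount(pp0)=3>1 -> COPY to pp5. 6 ppages; refcounts: pp0:2 pp1:3 pp2:3 pp3:2 pp4:1 pp5:1
Op 6: write(P1, v2, 104). refcount(pp2)=3>1 -> COPY to pp6. 7 ppages; refcounts: pp0:2 pp1:3 pp2:2 pp3:2 pp4:1 pp5:1 pp6:1
Op 7: read(P2, v0) -> 32. No state change.
Op 8: write(P1, v3, 163). refcount(pp3)=2>1 -> COPY to pp7. 8 ppages; refcounts: pp0:2 pp1:3 pp2:2 pp3:1 pp4:1 pp5:1 pp6:1 pp7:1

Answer: 2 3 2 1 1 1 1 1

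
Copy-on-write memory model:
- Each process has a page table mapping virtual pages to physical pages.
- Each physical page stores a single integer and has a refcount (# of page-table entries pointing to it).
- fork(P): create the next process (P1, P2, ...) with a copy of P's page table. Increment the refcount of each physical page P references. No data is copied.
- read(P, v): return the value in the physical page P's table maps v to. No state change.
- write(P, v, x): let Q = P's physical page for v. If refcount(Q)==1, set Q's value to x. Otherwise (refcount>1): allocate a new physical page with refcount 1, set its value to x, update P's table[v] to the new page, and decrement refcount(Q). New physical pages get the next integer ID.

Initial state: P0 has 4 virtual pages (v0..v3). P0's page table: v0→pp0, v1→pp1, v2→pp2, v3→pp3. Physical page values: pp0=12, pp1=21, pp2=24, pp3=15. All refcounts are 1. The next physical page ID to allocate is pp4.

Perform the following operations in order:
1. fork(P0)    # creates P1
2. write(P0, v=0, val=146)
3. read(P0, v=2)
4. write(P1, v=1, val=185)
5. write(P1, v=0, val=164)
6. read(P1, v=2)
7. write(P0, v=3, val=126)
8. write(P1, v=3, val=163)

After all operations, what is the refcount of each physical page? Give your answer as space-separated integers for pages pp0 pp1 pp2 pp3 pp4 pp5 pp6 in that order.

Answer: 1 1 2 1 1 1 1

Derivation:
Op 1: fork(P0) -> P1. 4 ppages; refcounts: pp0:2 pp1:2 pp2:2 pp3:2
Op 2: write(P0, v0, 146). refcount(pp0)=2>1 -> COPY to pp4. 5 ppages; refcounts: pp0:1 pp1:2 pp2:2 pp3:2 pp4:1
Op 3: read(P0, v2) -> 24. No state change.
Op 4: write(P1, v1, 185). refcount(pp1)=2>1 -> COPY to pp5. 6 ppages; refcounts: pp0:1 pp1:1 pp2:2 pp3:2 pp4:1 pp5:1
Op 5: write(P1, v0, 164). refcount(pp0)=1 -> write in place. 6 ppages; refcounts: pp0:1 pp1:1 pp2:2 pp3:2 pp4:1 pp5:1
Op 6: read(P1, v2) -> 24. No state change.
Op 7: write(P0, v3, 126). refcount(pp3)=2>1 -> COPY to pp6. 7 ppages; refcounts: pp0:1 pp1:1 pp2:2 pp3:1 pp4:1 pp5:1 pp6:1
Op 8: write(P1, v3, 163). refcount(pp3)=1 -> write in place. 7 ppages; refcounts: pp0:1 pp1:1 pp2:2 pp3:1 pp4:1 pp5:1 pp6:1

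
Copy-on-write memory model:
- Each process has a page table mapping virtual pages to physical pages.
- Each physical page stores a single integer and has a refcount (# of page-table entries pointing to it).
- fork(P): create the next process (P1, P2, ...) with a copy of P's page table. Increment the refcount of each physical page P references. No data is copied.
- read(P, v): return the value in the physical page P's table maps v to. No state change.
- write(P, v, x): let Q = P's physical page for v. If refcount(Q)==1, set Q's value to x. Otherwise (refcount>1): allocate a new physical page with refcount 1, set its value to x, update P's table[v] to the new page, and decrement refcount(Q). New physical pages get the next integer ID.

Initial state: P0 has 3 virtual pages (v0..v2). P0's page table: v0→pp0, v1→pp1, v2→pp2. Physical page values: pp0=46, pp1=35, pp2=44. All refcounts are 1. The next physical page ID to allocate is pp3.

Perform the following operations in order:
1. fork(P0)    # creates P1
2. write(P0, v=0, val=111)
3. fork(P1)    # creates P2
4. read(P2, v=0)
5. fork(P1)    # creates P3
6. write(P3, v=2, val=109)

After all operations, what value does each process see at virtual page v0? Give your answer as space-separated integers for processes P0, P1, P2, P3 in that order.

Answer: 111 46 46 46

Derivation:
Op 1: fork(P0) -> P1. 3 ppages; refcounts: pp0:2 pp1:2 pp2:2
Op 2: write(P0, v0, 111). refcount(pp0)=2>1 -> COPY to pp3. 4 ppages; refcounts: pp0:1 pp1:2 pp2:2 pp3:1
Op 3: fork(P1) -> P2. 4 ppages; refcounts: pp0:2 pp1:3 pp2:3 pp3:1
Op 4: read(P2, v0) -> 46. No state change.
Op 5: fork(P1) -> P3. 4 ppages; refcounts: pp0:3 pp1:4 pp2:4 pp3:1
Op 6: write(P3, v2, 109). refcount(pp2)=4>1 -> COPY to pp4. 5 ppages; refcounts: pp0:3 pp1:4 pp2:3 pp3:1 pp4:1
P0: v0 -> pp3 = 111
P1: v0 -> pp0 = 46
P2: v0 -> pp0 = 46
P3: v0 -> pp0 = 46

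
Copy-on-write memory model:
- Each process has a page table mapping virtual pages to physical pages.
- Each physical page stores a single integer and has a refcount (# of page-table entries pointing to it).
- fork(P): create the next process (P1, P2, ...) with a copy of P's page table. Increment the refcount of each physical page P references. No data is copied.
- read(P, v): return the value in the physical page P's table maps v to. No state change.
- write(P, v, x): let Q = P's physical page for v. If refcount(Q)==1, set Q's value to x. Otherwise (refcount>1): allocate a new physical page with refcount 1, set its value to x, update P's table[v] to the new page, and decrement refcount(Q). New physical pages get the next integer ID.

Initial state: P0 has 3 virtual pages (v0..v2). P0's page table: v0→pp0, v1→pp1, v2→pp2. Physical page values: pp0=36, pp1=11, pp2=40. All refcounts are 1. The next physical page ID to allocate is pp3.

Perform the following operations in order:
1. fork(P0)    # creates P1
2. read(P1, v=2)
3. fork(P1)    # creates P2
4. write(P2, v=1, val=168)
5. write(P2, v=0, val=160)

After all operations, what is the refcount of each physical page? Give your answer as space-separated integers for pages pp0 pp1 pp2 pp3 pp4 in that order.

Op 1: fork(P0) -> P1. 3 ppages; refcounts: pp0:2 pp1:2 pp2:2
Op 2: read(P1, v2) -> 40. No state change.
Op 3: fork(P1) -> P2. 3 ppages; refcounts: pp0:3 pp1:3 pp2:3
Op 4: write(P2, v1, 168). refcount(pp1)=3>1 -> COPY to pp3. 4 ppages; refcounts: pp0:3 pp1:2 pp2:3 pp3:1
Op 5: write(P2, v0, 160). refcount(pp0)=3>1 -> COPY to pp4. 5 ppages; refcounts: pp0:2 pp1:2 pp2:3 pp3:1 pp4:1

Answer: 2 2 3 1 1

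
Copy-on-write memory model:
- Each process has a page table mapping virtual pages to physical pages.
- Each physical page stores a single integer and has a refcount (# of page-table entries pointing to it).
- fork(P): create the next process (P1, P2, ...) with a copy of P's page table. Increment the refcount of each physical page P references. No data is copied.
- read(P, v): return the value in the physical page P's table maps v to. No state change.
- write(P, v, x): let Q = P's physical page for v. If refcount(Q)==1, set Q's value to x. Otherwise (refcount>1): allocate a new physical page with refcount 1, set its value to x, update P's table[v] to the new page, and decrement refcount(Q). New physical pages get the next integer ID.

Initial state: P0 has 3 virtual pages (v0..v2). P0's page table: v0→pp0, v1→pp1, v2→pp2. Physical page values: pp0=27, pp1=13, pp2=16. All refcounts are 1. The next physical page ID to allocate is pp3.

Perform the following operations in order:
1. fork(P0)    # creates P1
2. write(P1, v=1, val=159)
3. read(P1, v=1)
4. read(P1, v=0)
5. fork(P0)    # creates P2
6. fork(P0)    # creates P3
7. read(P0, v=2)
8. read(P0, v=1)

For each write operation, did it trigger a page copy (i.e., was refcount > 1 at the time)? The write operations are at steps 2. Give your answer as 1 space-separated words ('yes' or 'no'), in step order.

Op 1: fork(P0) -> P1. 3 ppages; refcounts: pp0:2 pp1:2 pp2:2
Op 2: write(P1, v1, 159). refcount(pp1)=2>1 -> COPY to pp3. 4 ppages; refcounts: pp0:2 pp1:1 pp2:2 pp3:1
Op 3: read(P1, v1) -> 159. No state change.
Op 4: read(P1, v0) -> 27. No state change.
Op 5: fork(P0) -> P2. 4 ppages; refcounts: pp0:3 pp1:2 pp2:3 pp3:1
Op 6: fork(P0) -> P3. 4 ppages; refcounts: pp0:4 pp1:3 pp2:4 pp3:1
Op 7: read(P0, v2) -> 16. No state change.
Op 8: read(P0, v1) -> 13. No state change.

yes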